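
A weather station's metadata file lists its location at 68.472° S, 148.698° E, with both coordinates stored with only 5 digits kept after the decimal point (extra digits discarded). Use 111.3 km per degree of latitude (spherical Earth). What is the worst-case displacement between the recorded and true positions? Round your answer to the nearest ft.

Truncating at 5 decimal places can drop up to a full unit in the last place, so each coordinate may be off by as much as 1e-05°.
North–south component: 1e-05° × 111300 = 1.113 m.
Longitude error → 1e-05 × 111300 × cos 68.472° = 1e-05 × 111300 × 0.3670 ≈ 0.408422 m.
The two errors are perpendicular, so the maximum displacement is √(1.113² + 0.408422²) ≈ 1.18557 m.
Converting: 1.18557 m × 3.2808 ft/m ≈ 3.8897 ft.

4 ft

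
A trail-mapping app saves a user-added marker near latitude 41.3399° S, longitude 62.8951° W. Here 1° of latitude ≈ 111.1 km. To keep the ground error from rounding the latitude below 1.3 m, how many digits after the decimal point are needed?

5

One degree of latitude covers 111100 m.
N decimal places → at most half a unit in the last place, 0.5 × 10⁻ᴺ° = 111100/2 × 10⁻ᴺ m.
Setting 55550 × 10⁻ᴺ ≤ 1.3 gives 10ᴺ ≥ 4.273e+04, i.e. N ≥ 4.63.
At 4 places the error can reach 5.56 m, but 5 places keeps it to 0.555 m.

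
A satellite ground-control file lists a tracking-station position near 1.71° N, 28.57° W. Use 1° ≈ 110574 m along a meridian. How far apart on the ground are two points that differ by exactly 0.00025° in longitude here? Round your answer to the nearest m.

At 1.71° a degree of longitude is 110574 × cos 1.71° ≈ 110525 m, so 0.00025° corresponds to 27.6312 m.

28 m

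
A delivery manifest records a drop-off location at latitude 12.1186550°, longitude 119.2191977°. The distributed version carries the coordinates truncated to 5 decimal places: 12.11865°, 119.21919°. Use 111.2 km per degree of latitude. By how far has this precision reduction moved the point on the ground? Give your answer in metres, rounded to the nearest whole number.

1 metres

Δlat = 12.1186550 − 12.11865 = +0.0000050°; Δlon = 119.2191977 − 119.21919 = +0.0000077°.
N–S: 0.0000050° × 111200 m/° = 0.556 m.
East–west at this latitude: 0.0000077° × 111200 × cos 12.1187° ≈ 0.0000077 × 108722 = 0.837159 m.
Distance: √(0.556² + 0.837159²) ≈ 1.00497 m.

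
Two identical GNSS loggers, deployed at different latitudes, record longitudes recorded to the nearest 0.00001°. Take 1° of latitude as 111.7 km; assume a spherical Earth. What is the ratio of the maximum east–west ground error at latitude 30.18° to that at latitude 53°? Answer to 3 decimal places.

1.436

Rounding to 5 decimal places leaves the longitude within ±5e-06° of the true value.
Error at 30.18° = 5e-06° × 111700 × cos 30.18° ≈ 0.5585 × 0.8645 = 0.4828 m.
Error at 53° = 5e-06° × 111700 × cos 53° ≈ 0.5585 × 0.6018 = 0.33611 m.
The ratio reduces to cos 30.18° / cos 53° = 0.8645/0.6018 ≈ 1.4364.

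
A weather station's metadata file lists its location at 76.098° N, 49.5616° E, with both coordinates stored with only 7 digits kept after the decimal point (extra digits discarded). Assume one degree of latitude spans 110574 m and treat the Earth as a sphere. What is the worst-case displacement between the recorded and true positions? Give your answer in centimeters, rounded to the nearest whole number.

1 centimeters

Truncating at 7 decimal places can drop up to a full unit in the last place, so each coordinate may be off by as much as 1e-07°.
N–S: 1e-07° × 110574 m/° = 0.0110574 m.
East–west component at 76.098°: 1e-07° × 110574 × cos 76.098° ≈ 1e-07 × 26566.7 ≈ 0.00265667 m.
Worst case both components are at the extreme and orthogonal: √(0.0110574² + 0.00265667²) ≈ 0.0113721 m.
That is 0.0113721 m = 1.1372 cm.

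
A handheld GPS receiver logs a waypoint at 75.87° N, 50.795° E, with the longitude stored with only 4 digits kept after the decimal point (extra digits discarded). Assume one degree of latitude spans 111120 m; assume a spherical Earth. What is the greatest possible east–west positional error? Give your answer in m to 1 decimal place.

2.7 m

Truncating at 4 decimal places can drop up to a full unit in the last place, so the longitude may be off by as much as 0.0001°.
Parallels shrink by cos φ, so at 75.87° a degree of longitude is 111120 × 0.2441 ≈ 27126.9 m.
Maximum E–W displacement: 0.0001 × 27126.9 = 2.71269 m.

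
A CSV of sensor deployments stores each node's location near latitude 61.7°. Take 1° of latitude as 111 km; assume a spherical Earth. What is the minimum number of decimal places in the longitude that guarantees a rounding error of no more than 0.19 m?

6 decimal places

At 61.7° one degree of longitude covers 111000 × cos 61.7° ≈ 111000 × 0.4741 ≈ 52623.8 m.
With N decimal places the half-ulp bound is 0.5·10⁻ᴺ°, or 0.5·10⁻ᴺ × 52623.8 m on the ground.
Setting 26311.9 × 10⁻ᴺ ≤ 0.19 gives 10ᴺ ≥ 1.385e+05, i.e. N ≥ 5.14.
At 5 places the error can reach 0.263 m, but 6 places keeps it to 0.0263 m.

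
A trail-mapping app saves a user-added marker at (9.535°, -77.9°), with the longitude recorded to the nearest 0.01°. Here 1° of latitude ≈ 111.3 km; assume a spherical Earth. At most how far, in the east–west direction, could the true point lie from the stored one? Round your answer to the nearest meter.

549 meters

Rounding to 2 decimal places leaves the longitude within ±0.005° of the true value.
At latitude 9.535° a degree of longitude spans 111300 m × cos 9.535° = 111300 × 0.9862 ≈ 109762 m.
So at most 0.005° × 109762 ≈ 548.812 m east–west.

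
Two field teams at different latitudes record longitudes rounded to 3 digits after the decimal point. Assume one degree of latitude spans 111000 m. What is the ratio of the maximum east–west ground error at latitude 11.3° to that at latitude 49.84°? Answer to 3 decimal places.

Rounding to 3 decimal places leaves the longitude within ±0.0005° of the true value.
Error at 11.3° = 0.0005° × 111000 × cos 11.3° ≈ 55.5 × 0.9806 = 54.424 m.
Error at 49.84° = 0.0005° × 111000 × cos 49.84° ≈ 55.5 × 0.6449 = 35.793 m.
Ratio: 54.424 / 35.793 = cos 11.3° / cos 49.84° ≈ 1.5205.

1.521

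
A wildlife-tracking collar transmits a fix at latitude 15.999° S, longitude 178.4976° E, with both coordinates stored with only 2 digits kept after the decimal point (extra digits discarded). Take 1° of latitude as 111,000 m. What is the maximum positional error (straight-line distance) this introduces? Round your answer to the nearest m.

1540 m

Truncating at 2 decimal places can drop up to a full unit in the last place, so each coordinate may be off by as much as 0.01°.
Latitude error → 0.01 × 111000 = 1110 m along the meridian.
E–W at 15.999°: 0.01° × 111000 × cos 15.999° = 0.01 × 111000 × 0.9613 ≈ 1067.01 m.
The two errors are perpendicular, so the maximum displacement is √(1110² + 1067.01²) ≈ 1539.68 m.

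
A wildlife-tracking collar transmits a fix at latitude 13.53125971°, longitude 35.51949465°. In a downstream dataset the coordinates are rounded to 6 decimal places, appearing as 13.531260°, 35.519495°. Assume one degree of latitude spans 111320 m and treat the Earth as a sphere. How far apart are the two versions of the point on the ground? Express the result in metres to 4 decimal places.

0.0498 metres

The latitude changed by -0.00000029° and the longitude by -0.00000035°.
N–S: -0.00000029° × 111320 m/° = -0.0322828 m.
East–west at this latitude: -0.00000035° × 111320 × cos 13.5313° ≈ -0.00000035 × 108230 = -0.0378805 m.
Hypotenuse of the two orthogonal shifts: √(0.0322828² + 0.0378805²) = 0.0497706 m.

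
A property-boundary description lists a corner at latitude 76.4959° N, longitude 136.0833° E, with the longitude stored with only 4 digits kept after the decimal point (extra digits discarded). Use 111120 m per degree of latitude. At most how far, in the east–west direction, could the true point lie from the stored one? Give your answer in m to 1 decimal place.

2.6 m

Truncating at 4 decimal places can drop up to a full unit in the last place, so the longitude may be off by as much as 0.0001°.
One degree of longitude at 76.4959° is 111120 × cos 76.4959° ≈ 111120 × 0.2335 = 25948.2 m.
Maximum E–W displacement: 0.0001 × 25948.2 = 2.59482 m.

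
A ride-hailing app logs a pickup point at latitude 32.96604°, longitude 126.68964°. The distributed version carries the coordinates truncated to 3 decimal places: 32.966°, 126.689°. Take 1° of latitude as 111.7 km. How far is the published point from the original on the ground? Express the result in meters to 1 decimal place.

60.1 meters

The latitude changed by +0.00004° and the longitude by +0.00064°.
North–south shift: 0.00004 × 111700 = 4.468 m.
E–W at 32.966°: 0.00064° × 111700 × cos 32.966° = 0.00064 × 111700 × 0.8390 ≈ 59.978 m.
Distance: √(4.468² + 59.978²) ≈ 60.1442 m.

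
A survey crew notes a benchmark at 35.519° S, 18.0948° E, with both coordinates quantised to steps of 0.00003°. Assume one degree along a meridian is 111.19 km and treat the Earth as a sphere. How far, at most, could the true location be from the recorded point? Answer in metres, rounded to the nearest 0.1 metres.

2.2 metres

With a 0.00003° grid the true value lies within half a step, ±0.00003°/2 = ±1.5e-05°, of the stored one.
Latitude error → 1.5e-05 × 111190 = 1.66785 m along the meridian.
E–W at 35.519°: 1.5e-05° × 111190 × cos 35.519° = 1.5e-05 × 111190 × 0.8139 ≈ 1.3575 m.
Combining orthogonally: (1.66785² + 1.3575²)^½ ≈ 2.15047 m.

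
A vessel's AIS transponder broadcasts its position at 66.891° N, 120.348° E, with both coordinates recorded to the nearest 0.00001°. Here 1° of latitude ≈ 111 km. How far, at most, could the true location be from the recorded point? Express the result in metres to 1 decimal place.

Rounding to 5 decimal places leaves each coordinate within ±5e-06° of the true value.
Latitude error → 5e-06 × 111000 = 0.555 m along the meridian.
E–W at 66.891°: 5e-06° × 111000 × cos 66.891° = 5e-06 × 111000 × 0.3925 ≈ 0.217827 m.
Combining orthogonally: (0.555² + 0.217827²)^½ ≈ 0.596216 m.

0.6 metres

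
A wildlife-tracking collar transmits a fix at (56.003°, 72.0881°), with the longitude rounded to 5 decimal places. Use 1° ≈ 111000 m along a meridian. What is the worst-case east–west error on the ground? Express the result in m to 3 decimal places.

0.310 m

Rounding to 5 decimal places leaves the longitude within ±5e-06° of the true value.
At latitude 56.003° a degree of longitude spans 111000 m × cos 56.003° = 111000 × 0.5591 ≈ 62065.6 m.
Maximum E–W displacement: 5e-06 × 62065.6 = 0.310328 m.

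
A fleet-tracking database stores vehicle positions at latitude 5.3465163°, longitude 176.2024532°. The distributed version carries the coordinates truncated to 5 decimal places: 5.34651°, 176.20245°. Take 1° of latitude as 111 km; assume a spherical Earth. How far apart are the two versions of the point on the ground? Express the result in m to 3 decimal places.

The latitude changed by +0.0000063° and the longitude by +0.0000032°.
N–S: 0.0000063° × 111000 m/° = 0.6993 m.
East–west at this latitude: 0.0000032° × 111000 × cos 5.34651° ≈ 0.0000032 × 110517 = 0.353655 m.
Combined displacement = (0.6993² + 0.353655²)^½ ≈ 0.78364 m.

0.784 m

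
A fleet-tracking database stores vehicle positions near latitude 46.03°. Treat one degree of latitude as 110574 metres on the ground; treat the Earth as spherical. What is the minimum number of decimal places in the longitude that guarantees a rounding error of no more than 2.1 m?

At 46.03° one degree of longitude covers 110574 × cos 46.03° ≈ 110574 × 0.6943 ≈ 76769.5 m.
Rounding to N decimal places gives at most 0.5 × 10⁻ᴺ degrees of error, i.e. 0.5 × 10⁻ᴺ × 76769.5 m.
Setting 38384.7 × 10⁻ᴺ ≤ 2.1 gives 10ᴺ ≥ 1.828e+04, i.e. N ≥ 4.26.
So 5 decimal places suffice (0.384 m); 4 would allow up to 3.84 m.

5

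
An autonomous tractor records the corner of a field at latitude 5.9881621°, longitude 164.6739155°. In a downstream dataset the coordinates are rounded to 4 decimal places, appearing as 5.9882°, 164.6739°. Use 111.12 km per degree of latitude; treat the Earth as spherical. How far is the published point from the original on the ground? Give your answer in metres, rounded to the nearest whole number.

The latitude changed by -0.0000379° and the longitude by +0.0000155°.
N–S: -0.0000379° × 111120 m/° = -4.21145 m.
East–west at this latitude: 0.0000155° × 111120 × cos 5.9882° ≈ 0.0000155 × 110514 = 1.71296 m.
Distance: √(4.21145² + 1.71296²) ≈ 4.54649 m.

5 metres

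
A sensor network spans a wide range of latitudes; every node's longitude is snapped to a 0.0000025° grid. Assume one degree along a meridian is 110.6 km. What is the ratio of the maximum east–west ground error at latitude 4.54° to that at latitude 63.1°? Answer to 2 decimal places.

With a 0.0000025° grid the true value lies within half a step, ±0.0000025°/2 = ±1.25e-06°, of the stored one.
Error at 4.54° = 1.25e-06° × 110600 × cos 4.54° ≈ 0.13825 × 0.9969 = 0.13782 m.
Error at 63.1° = 1.25e-06° × 110600 × cos 63.1° ≈ 0.13825 × 0.4524 = 0.062549 m.
The ratio reduces to cos 4.54° / cos 63.1° = 0.9969/0.4524 ≈ 2.2033.

2.20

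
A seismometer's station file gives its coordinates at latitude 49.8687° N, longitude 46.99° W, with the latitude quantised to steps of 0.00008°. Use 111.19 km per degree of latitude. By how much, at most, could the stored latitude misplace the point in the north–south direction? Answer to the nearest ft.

15 ft

With a 0.00008° grid the true value lies within half a step, ±0.00008°/2 = ±4e-05°, of the stored one.
Along the meridian that is 4e-05° × 111190 m/° = 4.4476 m.
Converting: 4.4476 m × 3.2808 ft/m ≈ 14.592 ft.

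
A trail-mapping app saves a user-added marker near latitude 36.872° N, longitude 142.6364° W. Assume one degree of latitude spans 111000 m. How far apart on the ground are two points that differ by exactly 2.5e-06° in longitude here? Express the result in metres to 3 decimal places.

0.222 metres

At 36.872° a degree of longitude is 111000 × cos 36.872° ≈ 88797.6 m, so 2.5e-06° corresponds to 0.221994 m.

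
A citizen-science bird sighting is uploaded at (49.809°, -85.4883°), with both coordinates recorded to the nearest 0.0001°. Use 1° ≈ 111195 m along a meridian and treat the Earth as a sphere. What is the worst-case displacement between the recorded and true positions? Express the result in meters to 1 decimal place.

Rounding to 4 decimal places leaves each coordinate within ±5e-05° of the true value.
Latitude error → 5e-05 × 111195 = 5.55975 m along the meridian.
East–west component at 49.809°: 5e-05° × 111195 × cos 49.809° ≈ 5e-05 × 71758.3 ≈ 3.58792 m.
Worst case both components are at the extreme and orthogonal: √(5.55975² + 3.58792²) ≈ 6.61695 m.

6.6 meters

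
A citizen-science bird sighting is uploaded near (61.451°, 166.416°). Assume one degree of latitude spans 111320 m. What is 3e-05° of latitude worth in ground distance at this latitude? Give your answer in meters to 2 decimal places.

3.34 meters

Along a meridian 3e-05° is 3e-05 × 111320 = 3.3396 m.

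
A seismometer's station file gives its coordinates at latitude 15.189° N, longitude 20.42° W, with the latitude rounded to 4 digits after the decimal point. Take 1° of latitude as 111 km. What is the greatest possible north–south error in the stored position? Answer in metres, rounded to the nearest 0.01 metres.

Rounding to 4 decimal places leaves the latitude within ±5e-05° of the true value.
So the N–S error is at most 5e-05 × 111000 = 5.55 m.

5.55 metres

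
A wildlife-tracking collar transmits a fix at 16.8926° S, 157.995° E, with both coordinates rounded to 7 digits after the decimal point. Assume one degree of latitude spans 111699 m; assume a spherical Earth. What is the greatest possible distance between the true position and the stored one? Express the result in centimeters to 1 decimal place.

0.8 centimeters

Rounding to 7 decimal places leaves each coordinate within ±5e-08° of the true value.
North–south component: 5e-08° × 111699 = 0.00558495 m.
Longitude error → 5e-08 × 111699 × cos 16.8926° = 5e-08 × 111699 × 0.9569 ≈ 0.00534397 m.
The two errors are perpendicular, so the maximum displacement is √(0.00558495² + 0.00534397²) ≈ 0.00772979 m.
That is 0.00772979 m = 0.77298 cm.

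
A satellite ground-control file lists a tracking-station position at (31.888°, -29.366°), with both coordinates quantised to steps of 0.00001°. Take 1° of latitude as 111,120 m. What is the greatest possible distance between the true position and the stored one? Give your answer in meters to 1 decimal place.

With a 0.00001° grid the true value lies within half a step, ±0.00001°/2 = ±5e-06°, of the stored one.
N–S: 5e-06° × 111120 m/° = 0.5556 m.
E–W at 31.888°: 5e-06° × 111120 × cos 31.888° = 5e-06 × 111120 × 0.8491 ≈ 0.47175 m.
The two errors are perpendicular, so the maximum displacement is √(0.5556² + 0.47175²) ≈ 0.728862 m.

0.7 meters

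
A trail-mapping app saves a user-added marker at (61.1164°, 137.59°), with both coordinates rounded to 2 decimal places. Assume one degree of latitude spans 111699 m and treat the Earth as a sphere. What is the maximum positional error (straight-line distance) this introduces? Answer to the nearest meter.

Rounding to 2 decimal places leaves each coordinate within ±0.005° of the true value.
Latitude error → 0.005 × 111699 = 558.495 m along the meridian.
Longitude error → 0.005 × 111699 × cos 61.1164° = 0.005 × 111699 × 0.4830 ≈ 269.771 m.
Combining orthogonally: (558.495² + 269.771²)^½ ≈ 620.236 m.

620 meters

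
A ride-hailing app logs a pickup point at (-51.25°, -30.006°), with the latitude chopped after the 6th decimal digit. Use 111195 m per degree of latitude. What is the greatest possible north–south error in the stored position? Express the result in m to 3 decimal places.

Truncating at 6 decimal places can drop up to a full unit in the last place, so the latitude may be off by as much as 1e-06°.
Along the meridian that is 1e-06° × 111195 m/° = 0.111195 m.

0.111 m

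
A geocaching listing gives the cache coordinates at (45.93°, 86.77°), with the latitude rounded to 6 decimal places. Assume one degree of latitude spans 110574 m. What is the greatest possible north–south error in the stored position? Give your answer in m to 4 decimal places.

Rounding to 6 decimal places leaves the latitude within ±5e-07° of the true value.
North–south distance: 5e-07° × 110574 m/° = 0.055287 m.

0.0553 m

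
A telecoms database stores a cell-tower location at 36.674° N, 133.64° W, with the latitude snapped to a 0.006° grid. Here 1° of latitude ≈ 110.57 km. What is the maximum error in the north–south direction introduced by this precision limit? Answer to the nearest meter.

332 meters

With a 0.006° grid the true value lies within half a step, ±0.006°/2 = ±0.003°, of the stored one.
North–south distance: 0.003° × 110570 m/° = 331.71 m.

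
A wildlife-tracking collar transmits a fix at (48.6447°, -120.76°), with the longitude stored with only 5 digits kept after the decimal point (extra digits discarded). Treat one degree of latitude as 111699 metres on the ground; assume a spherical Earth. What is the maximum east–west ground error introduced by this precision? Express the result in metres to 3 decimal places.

Truncating at 5 decimal places can drop up to a full unit in the last place, so the longitude may be off by as much as 1e-05°.
One degree of longitude at 48.6447° is 111699 × cos 48.6447° ≈ 111699 × 0.6607 = 73802.5 m.
So at most 1e-05° × 73802.5 ≈ 0.738025 m east–west.

0.738 metres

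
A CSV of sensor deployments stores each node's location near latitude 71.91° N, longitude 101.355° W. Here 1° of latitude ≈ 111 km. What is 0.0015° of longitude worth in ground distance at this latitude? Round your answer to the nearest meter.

One degree of longitude here spans 111000 × cos 71.91° = 111000 × 0.3105 ≈ 34466.7 m; 0.0015° of that is 51.7 m.

52 meters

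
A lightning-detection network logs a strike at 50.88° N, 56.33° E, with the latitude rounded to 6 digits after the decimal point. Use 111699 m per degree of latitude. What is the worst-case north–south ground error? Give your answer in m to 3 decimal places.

Rounding to 6 decimal places leaves the latitude within ±5e-07° of the true value.
So the N–S error is at most 5e-07 × 111699 = 0.0558495 m.

0.056 m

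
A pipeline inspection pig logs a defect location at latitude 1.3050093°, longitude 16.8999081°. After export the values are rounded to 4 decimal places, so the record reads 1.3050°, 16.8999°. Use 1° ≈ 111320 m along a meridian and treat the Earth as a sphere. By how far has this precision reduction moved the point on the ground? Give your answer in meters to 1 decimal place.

1.4 meters

Δlat = 1.3050093 − 1.3050 = +0.0000093°; Δlon = 16.8999081 − 16.8999 = +0.0000081°.
North–south shift: 0.0000093 × 111320 = 1.03528 m.
East–west at this latitude: 0.0000081° × 111320 × cos 1.305° ≈ 0.0000081 × 111291 = 0.901458 m.
Hypotenuse of the two orthogonal shifts: √(1.03528² + 0.901458²) = 1.37274 m.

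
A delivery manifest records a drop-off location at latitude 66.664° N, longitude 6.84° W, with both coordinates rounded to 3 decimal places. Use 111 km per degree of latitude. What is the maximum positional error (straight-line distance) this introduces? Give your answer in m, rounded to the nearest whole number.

60 m

Rounding to 3 decimal places leaves each coordinate within ±0.0005° of the true value.
N–S: 0.0005° × 111000 m/° = 55.5 m.
Longitude error → 0.0005 × 111000 × cos 66.664° = 0.0005 × 111000 × 0.3961 ≈ 21.9848 m.
The two errors are perpendicular, so the maximum displacement is √(55.5² + 21.9848²) ≈ 59.6957 m.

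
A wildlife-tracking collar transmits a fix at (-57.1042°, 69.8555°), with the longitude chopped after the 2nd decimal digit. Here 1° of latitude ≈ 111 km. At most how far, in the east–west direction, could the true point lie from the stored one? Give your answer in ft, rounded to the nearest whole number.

Truncating at 2 decimal places can drop up to a full unit in the last place, so the longitude may be off by as much as 0.01°.
At latitude 57.1042° a degree of longitude spans 111000 m × cos 57.1042° = 111000 × 0.5431 ≈ 60285.5 m.
Maximum E–W displacement: 0.01 × 60285.5 = 602.855 m.
In feet: 602.855 m ÷ 0.3048 ≈ 1977.9 ft.

1978 ft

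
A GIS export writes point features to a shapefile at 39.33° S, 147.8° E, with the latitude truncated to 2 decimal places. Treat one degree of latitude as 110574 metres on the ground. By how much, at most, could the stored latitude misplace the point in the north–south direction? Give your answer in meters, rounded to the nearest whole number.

1106 meters

Truncating at 2 decimal places can drop up to a full unit in the last place, so the latitude may be off by as much as 0.01°.
So the N–S error is at most 0.01 × 110574 = 1105.74 m.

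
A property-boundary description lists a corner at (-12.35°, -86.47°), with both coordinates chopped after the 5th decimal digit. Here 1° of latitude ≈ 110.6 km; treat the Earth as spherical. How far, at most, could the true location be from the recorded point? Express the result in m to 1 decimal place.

Truncating at 5 decimal places can drop up to a full unit in the last place, so each coordinate may be off by as much as 1e-05°.
North–south component: 1e-05° × 110600 = 1.106 m.
E–W at 12.35°: 1e-05° × 110600 × cos 12.35° = 1e-05 × 110600 × 0.9769 ≈ 1.08041 m.
Worst case both components are at the extreme and orthogonal: √(1.106² + 1.08041²) ≈ 1.54613 m.

1.5 m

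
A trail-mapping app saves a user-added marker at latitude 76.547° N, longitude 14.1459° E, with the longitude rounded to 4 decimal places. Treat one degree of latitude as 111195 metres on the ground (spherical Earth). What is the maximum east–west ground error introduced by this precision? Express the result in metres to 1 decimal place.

Rounding to 4 decimal places leaves the longitude within ±5e-05° of the true value.
At latitude 76.547° a degree of longitude spans 111195 m × cos 76.547° = 111195 × 0.2326 ≈ 25869.3 m.
So at most 5e-05° × 25869.3 ≈ 1.29346 m east–west.

1.3 metres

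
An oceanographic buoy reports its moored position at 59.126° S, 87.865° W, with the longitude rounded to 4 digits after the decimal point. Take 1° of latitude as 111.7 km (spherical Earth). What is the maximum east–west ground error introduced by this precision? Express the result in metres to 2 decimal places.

Rounding to 4 decimal places leaves the longitude within ±5e-05° of the true value.
At latitude 59.126° a degree of longitude spans 111700 m × cos 59.126° = 111700 × 0.5132 ≈ 57319.1 m.
Maximum E–W displacement: 5e-05 × 57319.1 = 2.86595 m.

2.87 metres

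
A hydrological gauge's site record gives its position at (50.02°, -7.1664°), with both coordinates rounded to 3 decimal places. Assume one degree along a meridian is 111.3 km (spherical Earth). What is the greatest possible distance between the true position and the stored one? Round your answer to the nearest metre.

66 metres

Rounding to 3 decimal places leaves each coordinate within ±0.0005° of the true value.
Latitude error → 0.0005 × 111300 = 55.65 m along the meridian.
E–W at 50.02°: 0.0005° × 111300 × cos 50.02° = 0.0005 × 111300 × 0.6425 ≈ 35.7562 m.
Combining orthogonally: (55.65² + 35.7562²)^½ ≈ 66.147 m.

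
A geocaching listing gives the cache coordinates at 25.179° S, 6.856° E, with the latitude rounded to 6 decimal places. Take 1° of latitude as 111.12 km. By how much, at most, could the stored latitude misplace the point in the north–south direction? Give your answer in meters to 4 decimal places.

0.0556 meters

Rounding to 6 decimal places leaves the latitude within ±5e-07° of the true value.
North–south distance: 5e-07° × 111120 m/° = 0.05556 m.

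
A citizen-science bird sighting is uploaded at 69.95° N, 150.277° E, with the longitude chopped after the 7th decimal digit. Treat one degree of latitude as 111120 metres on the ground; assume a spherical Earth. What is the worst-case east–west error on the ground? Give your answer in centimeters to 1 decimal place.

0.4 centimeters

Truncating at 7 decimal places can drop up to a full unit in the last place, so the longitude may be off by as much as 1e-07°.
Parallels shrink by cos φ, so at 69.95° a degree of longitude is 111120 × 0.3428 ≈ 38096.4 m.
Maximum E–W displacement: 1e-07 × 38096.4 = 0.00380964 m.
That is 0.00380964 m = 0.38096 cm.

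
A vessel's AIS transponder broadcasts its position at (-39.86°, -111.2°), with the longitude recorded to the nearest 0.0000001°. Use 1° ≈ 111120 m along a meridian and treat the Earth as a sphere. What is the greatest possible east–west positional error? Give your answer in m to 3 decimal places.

Rounding to 7 decimal places leaves the longitude within ±5e-08° of the true value.
Parallels shrink by cos φ, so at 39.86° a degree of longitude is 111120 × 0.7676 ≈ 85297.1 m.
So at most 5e-08° × 85297.1 ≈ 0.00426486 m east–west.

0.004 m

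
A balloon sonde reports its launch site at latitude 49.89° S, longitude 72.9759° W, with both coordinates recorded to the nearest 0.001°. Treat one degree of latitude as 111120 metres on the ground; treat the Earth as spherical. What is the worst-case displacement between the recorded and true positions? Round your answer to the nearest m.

66 m

Rounding to 3 decimal places leaves each coordinate within ±0.0005° of the true value.
North–south component: 0.0005° × 111120 = 55.56 m.
East–west component at 49.89°: 0.0005° × 111120 × cos 49.89° ≈ 0.0005 × 71589.9 ≈ 35.7949 m.
The two errors are perpendicular, so the maximum displacement is √(55.56² + 35.7949²) ≈ 66.0923 m.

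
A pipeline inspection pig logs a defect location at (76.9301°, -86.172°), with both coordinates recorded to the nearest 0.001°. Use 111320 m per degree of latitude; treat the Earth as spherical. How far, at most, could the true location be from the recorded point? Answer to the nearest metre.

Rounding to 3 decimal places leaves each coordinate within ±0.0005° of the true value.
North–south component: 0.0005° × 111320 = 55.66 m.
East–west component at 76.9301°: 0.0005° × 111320 × cos 76.9301° ≈ 0.0005 × 25173.9 ≈ 12.5869 m.
Worst case both components are at the extreme and orthogonal: √(55.66² + 12.5869²) ≈ 57.0655 m.

57 metres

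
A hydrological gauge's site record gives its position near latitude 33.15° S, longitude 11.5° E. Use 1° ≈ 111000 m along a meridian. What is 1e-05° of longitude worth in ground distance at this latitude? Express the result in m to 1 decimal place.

1e-05° of longitude at 33.15° is 1e-05 × 111000 × cos 33.15° ≈ 1e-05 × 92933.8 = 0.929338 m.

0.9 m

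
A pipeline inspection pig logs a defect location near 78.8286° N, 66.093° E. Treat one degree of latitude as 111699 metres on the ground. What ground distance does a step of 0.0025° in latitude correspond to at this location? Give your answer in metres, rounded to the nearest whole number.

279 metres

Along a meridian 0.0025° is 0.0025 × 111699 = 279.248 m.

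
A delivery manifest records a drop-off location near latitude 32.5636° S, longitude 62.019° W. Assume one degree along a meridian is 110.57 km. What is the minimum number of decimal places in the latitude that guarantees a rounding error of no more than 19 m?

One degree of latitude covers 110570 m.
Rounding to N decimal places gives at most 0.5 × 10⁻ᴺ degrees of error, i.e. 0.5 × 10⁻ᴺ × 110570 m.
Setting 55285 × 10⁻ᴺ ≤ 19 gives 10ᴺ ≥ 2910, i.e. N ≥ 3.46.
At 3 places the error can reach 55.3 m, but 4 places keeps it to 5.53 m.

4 decimal places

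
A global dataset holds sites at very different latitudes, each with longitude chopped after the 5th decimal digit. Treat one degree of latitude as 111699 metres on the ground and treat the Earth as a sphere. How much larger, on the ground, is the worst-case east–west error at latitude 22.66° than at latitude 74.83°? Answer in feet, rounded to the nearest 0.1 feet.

Truncating at 5 decimal places can drop up to a full unit in the last place, so the longitude may be off by as much as 1e-05°.
At 22.66°: 1e-05° × 111699 × cos 22.66° = 1e-05 × 111699 × 0.9228 ≈ 1.0308 m.
At 74.83°: 1e-05° × 111699 × cos 74.83° = 1e-05 × 111699 × 0.2617 ≈ 0.2923 m.
Difference: 1.0308 − 0.2923 = 0.73847 m.
In feet: 0.738468 m ÷ 0.3048 ≈ 2.4228 ft.

2.4 feet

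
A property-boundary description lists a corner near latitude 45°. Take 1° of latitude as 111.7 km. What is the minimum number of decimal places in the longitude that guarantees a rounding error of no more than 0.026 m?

At 45° one degree of longitude covers 111700 × cos 45° ≈ 111700 × 0.7071 ≈ 78983.8 m.
N decimal places → at most half a unit in the last place, 0.5 × 10⁻ᴺ° = 78983.8/2 × 10⁻ᴺ m.
Need 0.5 × 78983.8 × 10⁻ᴺ ≤ 0.026 → 10⁻ᴺ ≤ 6.584e-07, so N ≥ 6.18.
So 7 decimal places suffice (0.00395 m); 6 would allow up to 0.0395 m.

7 decimal places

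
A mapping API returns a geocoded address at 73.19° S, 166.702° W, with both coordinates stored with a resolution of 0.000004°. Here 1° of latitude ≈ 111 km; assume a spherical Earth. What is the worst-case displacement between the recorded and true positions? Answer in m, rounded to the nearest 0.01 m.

With a 0.000004° grid the true value lies within half a step, ±0.000004°/2 = ±2e-06°, of the stored one.
Latitude error → 2e-06 × 111000 = 0.222 m along the meridian.
Longitude error → 2e-06 × 111000 × cos 73.19° = 2e-06 × 111000 × 0.2892 ≈ 0.0642022 m.
Worst case both components are at the extreme and orthogonal: √(0.222² + 0.0642022²) ≈ 0.231097 m.

0.23 m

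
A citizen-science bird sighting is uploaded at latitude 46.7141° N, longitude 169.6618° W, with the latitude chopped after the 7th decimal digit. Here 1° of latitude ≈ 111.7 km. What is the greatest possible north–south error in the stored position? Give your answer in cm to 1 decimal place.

1.1 cm

Truncating at 7 decimal places can drop up to a full unit in the last place, so the latitude may be off by as much as 1e-07°.
North–south distance: 1e-07° × 111700 m/° = 0.01117 m.
That is 0.01117 m = 1.117 cm.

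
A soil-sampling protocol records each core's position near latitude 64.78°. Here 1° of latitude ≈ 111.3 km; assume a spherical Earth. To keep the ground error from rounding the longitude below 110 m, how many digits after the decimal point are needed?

3 decimal places

At 64.78° one degree of longitude covers 111300 × cos 64.78° ≈ 111300 × 0.4261 ≈ 47424.4 m.
N decimal places → at most half a unit in the last place, 0.5 × 10⁻ᴺ° = 47424.4/2 × 10⁻ᴺ m.
Need 0.5 × 47424.4 × 10⁻ᴺ ≤ 110 → 10⁻ᴺ ≤ 4.639e-03, so N ≥ 2.33.
N = 2 would give 237 m (too coarse); N = 3 gives 23.7 m ≤ 110 m.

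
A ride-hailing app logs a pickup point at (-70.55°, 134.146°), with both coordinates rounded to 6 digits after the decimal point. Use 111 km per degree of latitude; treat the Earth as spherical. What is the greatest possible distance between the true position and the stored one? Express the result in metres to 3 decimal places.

Rounding to 6 decimal places leaves each coordinate within ±5e-07° of the true value.
Latitude error → 5e-07 × 111000 = 0.0555 m along the meridian.
East–west component at 70.55°: 5e-07° × 111000 × cos 70.55° ≈ 5e-07 × 36961.2 ≈ 0.0184806 m.
The two errors are perpendicular, so the maximum displacement is √(0.0555² + 0.0184806²) ≈ 0.058496 m.

0.058 metres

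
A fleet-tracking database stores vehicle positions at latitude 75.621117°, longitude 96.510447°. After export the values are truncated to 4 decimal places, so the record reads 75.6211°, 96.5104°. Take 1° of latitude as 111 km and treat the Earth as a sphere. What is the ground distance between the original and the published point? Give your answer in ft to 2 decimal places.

Δlat = 75.621117 − 75.6211 = +0.000017°; Δlon = 96.510447 − 96.5104 = +0.000047°.
N–S: 0.000017° × 111000 m/° = 1.887 m.
East–west at this latitude: 0.000047° × 111000 × cos 75.6211° ≈ 0.000047 × 27565 = 1.29555 m.
Combined displacement = (1.887² + 1.29555²)^½ ≈ 2.28894 m.
Converting: 2.28894 m × 3.2808 ft/m ≈ 7.5096 ft.

7.51 ft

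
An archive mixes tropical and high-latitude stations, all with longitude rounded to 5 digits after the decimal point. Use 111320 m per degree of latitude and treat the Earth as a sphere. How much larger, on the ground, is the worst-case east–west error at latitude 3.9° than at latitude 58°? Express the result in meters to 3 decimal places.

Rounding to 5 decimal places leaves the longitude within ±5e-06° of the true value.
At 3.9°: 5e-06° × 111320 × cos 3.9° = 5e-06 × 111320 × 0.9977 ≈ 0.55531 m.
At 58°: 5e-06° × 111320 × cos 58° = 5e-06 × 111320 × 0.5299 ≈ 0.29495 m.
So the lower-latitude error exceeds the higher by 0.55531 − 0.29495 = 0.26036 m.

0.260 meters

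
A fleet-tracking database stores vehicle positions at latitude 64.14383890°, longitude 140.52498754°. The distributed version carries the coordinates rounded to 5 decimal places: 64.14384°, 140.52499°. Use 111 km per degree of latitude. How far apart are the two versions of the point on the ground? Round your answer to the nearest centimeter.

17 centimeters

Δlat = 64.14383890 − 64.14384 = -0.00000110°; Δlon = 140.52498754 − 140.52499 = -0.00000246°.
N–S: -0.00000110° × 111000 m/° = -0.1221 m.
E–W at 64.1438°: -0.00000246° × 111000 × cos 64.1438° = -0.00000246 × 111000 × 0.4361 ≈ -0.119085 m.
Distance: √(0.1221² + 0.119085²) ≈ 0.170557 m.
That is 0.170557 m = 17.056 cm.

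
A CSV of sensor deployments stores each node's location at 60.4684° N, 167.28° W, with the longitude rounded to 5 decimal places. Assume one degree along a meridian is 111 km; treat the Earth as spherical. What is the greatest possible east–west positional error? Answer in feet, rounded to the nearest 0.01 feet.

0.90 feet

Rounding to 5 decimal places leaves the longitude within ±5e-06° of the true value.
Parallels shrink by cos φ, so at 60.4684° a degree of longitude is 111000 × 0.4929 ≈ 54712.3 m.
So at most 5e-06° × 54712.3 ≈ 0.273561 m east–west.
Converting: 0.273561 m × 3.2808 ft/m ≈ 0.89751 ft.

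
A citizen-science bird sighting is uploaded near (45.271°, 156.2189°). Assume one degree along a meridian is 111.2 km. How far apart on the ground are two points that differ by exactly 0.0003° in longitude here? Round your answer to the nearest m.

One degree of longitude here spans 111200 × cos 45.271° = 111200 × 0.7038 ≈ 78257.5 m; 0.0003° of that is 23.4772 m.

23 m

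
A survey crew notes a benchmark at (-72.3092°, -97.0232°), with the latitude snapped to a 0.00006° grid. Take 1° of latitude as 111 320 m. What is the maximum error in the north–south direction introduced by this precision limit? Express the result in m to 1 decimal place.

3.3 m

With a 0.00006° grid the true value lies within half a step, ±0.00006°/2 = ±3e-05°, of the stored one.
So the N–S error is at most 3e-05 × 111320 = 3.3396 m.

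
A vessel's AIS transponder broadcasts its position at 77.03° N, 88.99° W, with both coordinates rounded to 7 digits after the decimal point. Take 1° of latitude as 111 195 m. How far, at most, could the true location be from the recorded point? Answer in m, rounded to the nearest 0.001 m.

Rounding to 7 decimal places leaves each coordinate within ±5e-08° of the true value.
N–S: 5e-08° × 111195 m/° = 0.00555975 m.
East–west component at 77.03°: 5e-08° × 111195 × cos 77.03° ≈ 5e-08 × 24956.7 ≈ 0.00124783 m.
The two errors are perpendicular, so the maximum displacement is √(0.00555975² + 0.00124783²) ≈ 0.00569806 m.

0.006 m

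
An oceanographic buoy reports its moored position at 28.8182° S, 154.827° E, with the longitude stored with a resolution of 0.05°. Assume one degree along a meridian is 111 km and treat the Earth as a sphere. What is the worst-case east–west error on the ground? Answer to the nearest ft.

With a 0.05° grid the true value lies within half a step, ±0.05°/2 = ±0.025°, of the stored one.
One degree of longitude at 28.8182° is 111000 × cos 28.8182° ≈ 111000 × 0.8762 = 97253.1 m.
So at most 0.025° × 97253.1 ≈ 2431.33 m east–west.
In feet: 2431.33 m ÷ 0.3048 ≈ 7976.8 ft.

7977 ft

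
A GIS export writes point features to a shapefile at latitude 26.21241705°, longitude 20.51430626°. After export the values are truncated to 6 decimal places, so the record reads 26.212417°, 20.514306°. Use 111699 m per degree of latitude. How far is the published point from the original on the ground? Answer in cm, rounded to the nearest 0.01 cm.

2.66 cm

The latitude changed by +0.00000005° and the longitude by +0.00000026°.
North–south shift: 0.00000005 × 111699 = 0.00558495 m.
E–W at 26.2124°: 0.00000026° × 111699 × cos 26.2124° = 0.00000026 × 111699 × 0.8972 ≈ 0.0260552 m.
Distance: √(0.00558495² + 0.0260552²) ≈ 0.026647 m.
That is 0.026647 m = 2.6647 cm.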